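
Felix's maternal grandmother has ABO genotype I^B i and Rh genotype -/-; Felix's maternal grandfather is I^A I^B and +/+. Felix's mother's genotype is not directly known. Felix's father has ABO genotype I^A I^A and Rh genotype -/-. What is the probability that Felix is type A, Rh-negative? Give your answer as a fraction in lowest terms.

1/4

Felix's mother's ABO genotype from I^B i × I^A I^B: 1/4 I^A I^B, 1/4 I^A i, 1/4 I^B I^B, 1/4 I^B i.
Crossing each possibility with the father I^A I^A and summing P(type A): 1/4·1/2 + 1/4·1 + 1/4·0 + 1/4·1/2 = 1/2.
Similarly for Rh via the mother's Rh distribution: P(Rh-) = 1/2.
Independent loci: 1/2 × 1/2 = 1/4.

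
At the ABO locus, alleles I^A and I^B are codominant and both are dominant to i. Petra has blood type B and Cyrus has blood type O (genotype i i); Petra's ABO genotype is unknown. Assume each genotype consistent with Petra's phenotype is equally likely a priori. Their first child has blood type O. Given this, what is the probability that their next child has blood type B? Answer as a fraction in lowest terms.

1/2

Possible genotypes: Petra ∈ {I^B I^B, I^B i}; Cyrus ∈ {i i}.
Weight each parental genotype pair by prior × P(type-O child):
  I^B i × i i: posterior weight 1; P(next child type B) = 1/2.
Weighted sum = 1/2.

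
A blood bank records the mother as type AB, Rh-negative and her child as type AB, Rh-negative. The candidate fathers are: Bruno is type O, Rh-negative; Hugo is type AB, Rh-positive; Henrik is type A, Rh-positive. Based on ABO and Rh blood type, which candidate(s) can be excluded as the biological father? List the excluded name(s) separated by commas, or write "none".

Bruno

A candidate is excluded only if no genotype consistent with his phenotype could produce a type AB, Rh-negative child with a type AB, Rh-negative mother.
Bruno (type O, Rh-): no genotype consistent with that phenotype can produce a type-AB Rh- child with a type-AB mother.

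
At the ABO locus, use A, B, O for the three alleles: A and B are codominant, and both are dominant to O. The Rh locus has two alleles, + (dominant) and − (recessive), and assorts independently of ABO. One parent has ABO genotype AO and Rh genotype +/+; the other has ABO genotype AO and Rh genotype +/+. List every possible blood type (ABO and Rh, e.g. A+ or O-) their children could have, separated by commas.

O+, A+

Gametes from AO × AO give offspring ABO genotypes AA, AO, OO, i.e. phenotypes O, A.
Rh cross +/+ × +/+ → phenotypes Rh+.
Combining independently: O+, A+.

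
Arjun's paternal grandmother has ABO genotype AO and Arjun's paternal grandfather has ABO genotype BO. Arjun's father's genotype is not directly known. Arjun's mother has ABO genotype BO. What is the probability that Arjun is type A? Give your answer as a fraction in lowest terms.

1/8

Arjun's father's ABO genotype from AO × BO: 1/4 AB, 1/4 AO, 1/4 BO, 1/4 OO.
Crossing each possibility with the mother BO and summing P(type A): 1/4·1/4 + 1/4·1/4 + 1/4·0 + 1/4·0 = 1/8.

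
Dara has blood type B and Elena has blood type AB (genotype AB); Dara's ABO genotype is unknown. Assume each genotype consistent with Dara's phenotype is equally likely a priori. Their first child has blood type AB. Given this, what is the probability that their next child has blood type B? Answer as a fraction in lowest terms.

1/2

Possible genotypes: Dara ∈ {BB, BO}; Elena ∈ {AB}.
Weight each parental genotype pair by prior × P(type-AB child):
  BB × AB: posterior weight 2/3; P(next child type B) = 1/2.
  BO × AB: posterior weight 1/3; P(next child type B) = 1/2.
Weighted sum = 1/2.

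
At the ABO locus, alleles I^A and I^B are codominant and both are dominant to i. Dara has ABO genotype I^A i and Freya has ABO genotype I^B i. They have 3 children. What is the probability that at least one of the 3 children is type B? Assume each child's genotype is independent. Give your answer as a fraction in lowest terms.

ABO cross I^A i × I^B i → 1/4 O, 1/4 A, 1/4 B, 1/4 AB.
So P(type B) = 1/4 per child.
P(none) = (3/4)^3 = 27/64; P(at least one) = 1 − 27/64 = 37/64.

37/64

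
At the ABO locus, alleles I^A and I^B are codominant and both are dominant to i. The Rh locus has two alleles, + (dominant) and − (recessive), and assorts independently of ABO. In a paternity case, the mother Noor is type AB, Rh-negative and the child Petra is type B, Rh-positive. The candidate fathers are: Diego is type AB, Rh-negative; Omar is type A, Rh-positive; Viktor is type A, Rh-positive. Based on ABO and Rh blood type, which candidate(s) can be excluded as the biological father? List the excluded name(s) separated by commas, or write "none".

Diego

A candidate is excluded only if no genotype consistent with his phenotype could produce a type B, Rh-positive child with a type AB, Rh-negative mother.
Diego (type AB, Rh-): no genotype consistent with that phenotype can produce a type-B Rh+ child with a type-AB mother.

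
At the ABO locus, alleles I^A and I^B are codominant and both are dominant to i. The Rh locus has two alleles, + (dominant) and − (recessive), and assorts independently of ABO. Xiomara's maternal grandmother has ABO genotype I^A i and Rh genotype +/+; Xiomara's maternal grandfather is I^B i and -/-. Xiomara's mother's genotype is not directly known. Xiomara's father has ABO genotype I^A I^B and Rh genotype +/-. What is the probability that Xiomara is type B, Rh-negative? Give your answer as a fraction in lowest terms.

3/32

Xiomara's mother's ABO genotype from I^A i × I^B i: 1/4 I^A I^B, 1/4 I^A i, 1/4 I^B i, 1/4 i i.
Crossing each possibility with the father I^A I^B and summing P(type B): 1/4·1/4 + 1/4·1/4 + 1/4·1/2 + 1/4·1/2 = 3/8.
Similarly for Rh via the mother's Rh distribution: P(Rh-) = 1/4.
Independent loci: 3/8 × 1/4 = 3/32.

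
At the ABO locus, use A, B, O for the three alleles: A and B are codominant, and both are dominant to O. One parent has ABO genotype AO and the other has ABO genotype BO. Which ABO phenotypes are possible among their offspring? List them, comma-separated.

O, A, B, AB

Gametes from AO × BO give offspring ABO genotypes AB, AO, BO, OO, i.e. phenotypes O, A, B, AB.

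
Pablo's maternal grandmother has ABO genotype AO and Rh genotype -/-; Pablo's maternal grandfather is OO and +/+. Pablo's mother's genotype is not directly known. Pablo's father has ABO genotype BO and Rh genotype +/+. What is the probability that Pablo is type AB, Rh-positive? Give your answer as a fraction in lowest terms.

1/8

Pablo's mother's ABO genotype from AO × OO: 1/2 AO, 1/2 OO.
Crossing each possibility with the father BO and summing P(type AB): 1/2·1/4 + 1/2·0 = 1/8.
Similarly for Rh via the mother's Rh distribution: P(Rh+) = 1.
Independent loci: 1/8 × 1 = 1/8.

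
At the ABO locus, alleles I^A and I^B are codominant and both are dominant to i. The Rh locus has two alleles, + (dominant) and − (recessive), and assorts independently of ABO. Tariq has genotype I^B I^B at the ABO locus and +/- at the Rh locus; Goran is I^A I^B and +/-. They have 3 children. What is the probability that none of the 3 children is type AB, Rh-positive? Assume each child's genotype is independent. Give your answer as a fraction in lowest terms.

ABO cross I^B I^B × I^A I^B → 1/2 B, 1/2 AB.
Rh cross +/- × +/- → 3/4 Rh+, 1/4 Rh-; so P(type AB, Rh-positive) = 1/2 × 3/4 = 3/8 per child.
P(not type AB, Rh-positive) = 5/8 for one child; (5/8)^3 = 125/512.

125/512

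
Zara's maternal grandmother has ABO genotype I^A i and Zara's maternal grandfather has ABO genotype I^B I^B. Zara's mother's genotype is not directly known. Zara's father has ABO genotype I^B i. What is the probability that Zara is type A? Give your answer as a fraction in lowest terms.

1/8

Zara's mother's ABO genotype from I^A i × I^B I^B: 1/2 I^A I^B, 1/2 I^B i.
Crossing each possibility with the father I^B i and summing P(type A): 1/2·1/4 + 1/2·0 = 1/8.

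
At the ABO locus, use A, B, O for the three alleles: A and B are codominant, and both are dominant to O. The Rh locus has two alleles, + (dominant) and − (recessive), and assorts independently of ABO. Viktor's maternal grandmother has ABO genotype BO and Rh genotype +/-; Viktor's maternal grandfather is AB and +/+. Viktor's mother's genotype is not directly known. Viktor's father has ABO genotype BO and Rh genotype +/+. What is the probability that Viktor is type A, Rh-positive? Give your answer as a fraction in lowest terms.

1/8

Viktor's mother's ABO genotype from BO × AB: 1/4 AB, 1/4 AO, 1/4 BB, 1/4 BO.
Crossing each possibility with the father BO and summing P(type A): 1/4·1/4 + 1/4·1/4 + 1/4·0 + 1/4·0 = 1/8.
Similarly for Rh via the mother's Rh distribution: P(Rh+) = 1.
Independent loci: 1/8 × 1 = 1/8.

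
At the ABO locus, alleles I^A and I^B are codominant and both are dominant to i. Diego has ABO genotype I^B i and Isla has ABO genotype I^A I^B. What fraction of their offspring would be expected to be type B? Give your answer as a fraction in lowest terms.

1/2

ABO cross I^B i × I^A I^B → offspring phenotypes: 1/4 A, 1/2 B, 1/4 AB.
So P(type B) = 1/2.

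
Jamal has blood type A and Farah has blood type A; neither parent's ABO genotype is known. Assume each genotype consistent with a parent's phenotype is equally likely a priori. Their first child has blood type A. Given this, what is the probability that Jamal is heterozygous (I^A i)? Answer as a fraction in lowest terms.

7/15

Possible genotypes: Jamal ∈ {I^A I^A, I^A i}; Farah ∈ {I^A I^A, I^A i}.
Weight each parental genotype pair by prior × P(type-A child):
  I^A I^A × I^A I^A: posterior weight 4/15.
  I^A I^A × I^A i: posterior weight 4/15.
  I^A i × I^A I^A: posterior weight 4/15.
  I^A i × I^A i: posterior weight 1/5.
Sum the posterior weight over pairs where Jamal is I^A i: 7/15.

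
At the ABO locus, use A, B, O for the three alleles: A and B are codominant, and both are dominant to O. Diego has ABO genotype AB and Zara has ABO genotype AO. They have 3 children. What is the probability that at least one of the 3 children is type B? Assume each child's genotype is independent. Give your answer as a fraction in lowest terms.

37/64

ABO cross AB × AO → 1/2 A, 1/4 B, 1/4 AB.
So P(type B) = 1/4 per child.
P(none) = (3/4)^3 = 27/64; P(at least one) = 1 − 27/64 = 37/64.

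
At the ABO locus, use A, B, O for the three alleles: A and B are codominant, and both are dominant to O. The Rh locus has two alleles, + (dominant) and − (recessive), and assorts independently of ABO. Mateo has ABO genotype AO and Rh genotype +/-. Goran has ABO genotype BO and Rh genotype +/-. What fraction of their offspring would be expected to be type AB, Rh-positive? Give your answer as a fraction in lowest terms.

3/16

ABO cross AO × BO → offspring phenotypes: 1/4 O, 1/4 A, 1/4 B, 1/4 AB.
Rh cross +/- × +/- → 3/4 Rh+, 1/4 Rh-.
Independent loci: P(type AB, Rh-positive) = 1/4 × 3/4 = 3/16.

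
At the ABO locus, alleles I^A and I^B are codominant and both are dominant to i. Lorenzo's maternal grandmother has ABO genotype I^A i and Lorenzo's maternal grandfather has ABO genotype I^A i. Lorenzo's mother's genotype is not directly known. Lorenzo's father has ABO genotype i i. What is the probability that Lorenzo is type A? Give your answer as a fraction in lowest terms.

Lorenzo's mother's ABO genotype from I^A i × I^A i: 1/4 I^A I^A, 1/2 I^A i, 1/4 i i.
Crossing each possibility with the father i i and summing P(type A): 1/4·1 + 1/2·1/2 + 1/4·0 = 1/2.

1/2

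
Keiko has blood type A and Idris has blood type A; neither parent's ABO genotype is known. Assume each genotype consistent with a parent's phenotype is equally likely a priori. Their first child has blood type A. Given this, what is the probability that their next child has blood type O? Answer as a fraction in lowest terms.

1/20

Possible genotypes: Keiko ∈ {AA, AO}; Idris ∈ {AA, AO}.
Weight each parental genotype pair by prior × P(type-A child):
  AA × AA: posterior weight 4/15; P(next child type O) = 0.
  AA × AO: posterior weight 4/15; P(next child type O) = 0.
  AO × AA: posterior weight 4/15; P(next child type O) = 0.
  AO × AO: posterior weight 1/5; P(next child type O) = 1/4.
Weighted sum = 1/20.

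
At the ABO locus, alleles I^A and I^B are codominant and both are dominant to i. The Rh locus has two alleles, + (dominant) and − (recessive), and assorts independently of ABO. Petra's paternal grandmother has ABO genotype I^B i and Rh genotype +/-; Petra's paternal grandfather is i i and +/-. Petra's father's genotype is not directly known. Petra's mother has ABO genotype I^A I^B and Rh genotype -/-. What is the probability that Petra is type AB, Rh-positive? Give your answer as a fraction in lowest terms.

Petra's father's ABO genotype from I^B i × i i: 1/2 I^B i, 1/2 i i.
Crossing each possibility with the mother I^A I^B and summing P(type AB): 1/2·1/4 + 1/2·0 = 1/8.
Similarly for Rh via the father's Rh distribution: P(Rh+) = 1/2.
Independent loci: 1/8 × 1/2 = 1/16.

1/16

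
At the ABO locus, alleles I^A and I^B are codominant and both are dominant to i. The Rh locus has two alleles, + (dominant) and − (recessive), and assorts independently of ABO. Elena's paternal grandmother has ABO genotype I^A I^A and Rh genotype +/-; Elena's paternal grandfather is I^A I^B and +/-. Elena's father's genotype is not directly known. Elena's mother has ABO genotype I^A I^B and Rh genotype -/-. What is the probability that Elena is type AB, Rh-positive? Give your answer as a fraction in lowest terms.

1/4

Elena's father's ABO genotype from I^A I^A × I^A I^B: 1/2 I^A I^A, 1/2 I^A I^B.
Crossing each possibility with the mother I^A I^B and summing P(type AB): 1/2·1/2 + 1/2·1/2 = 1/2.
Similarly for Rh via the father's Rh distribution: P(Rh+) = 1/2.
Independent loci: 1/2 × 1/2 = 1/4.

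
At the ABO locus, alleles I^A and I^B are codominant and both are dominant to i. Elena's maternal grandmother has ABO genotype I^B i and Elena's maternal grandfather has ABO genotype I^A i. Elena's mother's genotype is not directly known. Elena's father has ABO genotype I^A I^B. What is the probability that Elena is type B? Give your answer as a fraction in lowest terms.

3/8

Elena's mother's ABO genotype from I^B i × I^A i: 1/4 I^A I^B, 1/4 I^A i, 1/4 I^B i, 1/4 i i.
Crossing each possibility with the father I^A I^B and summing P(type B): 1/4·1/4 + 1/4·1/4 + 1/4·1/2 + 1/4·1/2 = 3/8.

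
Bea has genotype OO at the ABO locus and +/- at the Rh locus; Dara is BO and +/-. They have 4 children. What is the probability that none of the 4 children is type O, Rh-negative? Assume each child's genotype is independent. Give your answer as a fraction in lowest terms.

2401/4096

ABO cross OO × BO → 1/2 O, 1/2 B.
Rh cross +/- × +/- → 3/4 Rh+, 1/4 Rh-; so P(type O, Rh-negative) = 1/2 × 1/4 = 1/8 per child.
P(not type O, Rh-negative) = 7/8 for one child; (7/8)^4 = 2401/4096.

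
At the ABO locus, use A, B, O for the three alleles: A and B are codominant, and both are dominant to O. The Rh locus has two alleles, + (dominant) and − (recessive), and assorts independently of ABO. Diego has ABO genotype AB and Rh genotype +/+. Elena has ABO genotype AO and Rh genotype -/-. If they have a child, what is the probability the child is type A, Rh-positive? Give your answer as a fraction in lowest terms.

ABO cross AB × AO → offspring phenotypes: 1/2 A, 1/4 B, 1/4 AB.
Rh cross +/+ × -/- → 1 Rh+.
Independent loci: P(type A, Rh-positive) = 1/2 × 1 = 1/2.

1/2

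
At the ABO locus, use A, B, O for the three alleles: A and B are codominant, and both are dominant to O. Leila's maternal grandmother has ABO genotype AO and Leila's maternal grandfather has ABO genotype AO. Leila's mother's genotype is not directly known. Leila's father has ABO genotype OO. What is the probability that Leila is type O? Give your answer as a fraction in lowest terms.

Leila's mother's ABO genotype from AO × AO: 1/4 AA, 1/2 AO, 1/4 OO.
Crossing each possibility with the father OO and summing P(type O): 1/4·0 + 1/2·1/2 + 1/4·1 = 1/2.

1/2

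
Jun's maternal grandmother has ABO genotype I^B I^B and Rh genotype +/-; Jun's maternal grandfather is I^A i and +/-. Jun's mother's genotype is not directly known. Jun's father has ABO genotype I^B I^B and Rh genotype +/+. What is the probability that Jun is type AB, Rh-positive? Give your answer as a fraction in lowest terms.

Jun's mother's ABO genotype from I^B I^B × I^A i: 1/2 I^A I^B, 1/2 I^B i.
Crossing each possibility with the father I^B I^B and summing P(type AB): 1/2·1/2 + 1/2·0 = 1/4.
Similarly for Rh via the mother's Rh distribution: P(Rh+) = 1.
Independent loci: 1/4 × 1 = 1/4.

1/4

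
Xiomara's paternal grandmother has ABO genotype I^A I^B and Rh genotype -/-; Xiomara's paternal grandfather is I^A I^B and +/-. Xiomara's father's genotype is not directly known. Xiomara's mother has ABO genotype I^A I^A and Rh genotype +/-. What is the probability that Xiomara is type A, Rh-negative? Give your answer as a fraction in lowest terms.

3/16

Xiomara's father's ABO genotype from I^A I^B × I^A I^B: 1/4 I^A I^A, 1/2 I^A I^B, 1/4 I^B I^B.
Crossing each possibility with the mother I^A I^A and summing P(type A): 1/4·1 + 1/2·1/2 + 1/4·0 = 1/2.
Similarly for Rh via the father's Rh distribution: P(Rh-) = 3/8.
Independent loci: 1/2 × 3/8 = 3/16.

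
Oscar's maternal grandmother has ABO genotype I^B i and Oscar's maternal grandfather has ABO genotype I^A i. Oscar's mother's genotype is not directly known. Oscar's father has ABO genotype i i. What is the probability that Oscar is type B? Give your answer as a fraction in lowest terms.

Oscar's mother's ABO genotype from I^B i × I^A i: 1/4 I^A I^B, 1/4 I^A i, 1/4 I^B i, 1/4 i i.
Crossing each possibility with the father i i and summing P(type B): 1/4·1/2 + 1/4·0 + 1/4·1/2 + 1/4·0 = 1/4.

1/4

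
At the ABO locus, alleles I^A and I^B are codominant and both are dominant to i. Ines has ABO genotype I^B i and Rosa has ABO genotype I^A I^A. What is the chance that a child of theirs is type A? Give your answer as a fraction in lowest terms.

ABO cross I^B i × I^A I^A → offspring phenotypes: 1/2 A, 1/2 AB.
So P(type A) = 1/2.

1/2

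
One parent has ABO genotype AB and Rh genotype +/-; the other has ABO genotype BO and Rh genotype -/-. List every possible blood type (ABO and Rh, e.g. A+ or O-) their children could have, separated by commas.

Gametes from AB × BO give offspring ABO genotypes AB, AO, BB, BO, i.e. phenotypes A, B, AB.
Rh cross +/- × -/- → phenotypes Rh+, Rh-.
Combining independently: A+, A-, B+, B-, AB+, AB-.

A+, A-, B+, B-, AB+, AB-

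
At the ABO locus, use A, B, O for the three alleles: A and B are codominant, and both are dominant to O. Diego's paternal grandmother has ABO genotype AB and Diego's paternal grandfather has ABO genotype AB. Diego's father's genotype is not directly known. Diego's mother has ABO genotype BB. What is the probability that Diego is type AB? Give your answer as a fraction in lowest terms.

1/2

Diego's father's ABO genotype from AB × AB: 1/4 AA, 1/2 AB, 1/4 BB.
Crossing each possibility with the mother BB and summing P(type AB): 1/4·1 + 1/2·1/2 + 1/4·0 = 1/2.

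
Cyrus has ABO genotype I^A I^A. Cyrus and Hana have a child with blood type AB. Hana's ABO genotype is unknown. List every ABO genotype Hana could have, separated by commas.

For each candidate genotype of Hana, check whether crossing it with I^A I^A can produce every observed child phenotype.
  I^A I^A → possible child types {A} ✗
  I^A I^B → possible child types {A, AB} ✓
  I^A i → possible child types {A} ✗
  I^B I^B → possible child types {AB} ✓
  I^B i → possible child types {A, AB} ✓
  i i → possible child types {A} ✗

I^A I^B, I^B I^B, I^B i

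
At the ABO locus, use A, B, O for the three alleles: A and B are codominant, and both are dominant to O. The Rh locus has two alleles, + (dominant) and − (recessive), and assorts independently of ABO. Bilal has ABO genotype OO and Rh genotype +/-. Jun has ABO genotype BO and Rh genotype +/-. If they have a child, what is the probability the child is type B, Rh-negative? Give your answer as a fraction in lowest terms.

ABO cross OO × BO → offspring phenotypes: 1/2 O, 1/2 B.
Rh cross +/- × +/- → 3/4 Rh+, 1/4 Rh-.
Independent loci: P(type B, Rh-negative) = 1/2 × 1/4 = 1/8.

1/8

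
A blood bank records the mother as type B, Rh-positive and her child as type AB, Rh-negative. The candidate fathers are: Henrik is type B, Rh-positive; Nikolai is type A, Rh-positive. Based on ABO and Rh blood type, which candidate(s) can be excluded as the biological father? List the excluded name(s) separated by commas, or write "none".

Henrik

A candidate is excluded only if no genotype consistent with his phenotype could produce a type AB, Rh-negative child with a type B, Rh-positive mother.
Henrik (type B, Rh+): no genotype consistent with that phenotype can produce a type-AB Rh- child with a type-B mother.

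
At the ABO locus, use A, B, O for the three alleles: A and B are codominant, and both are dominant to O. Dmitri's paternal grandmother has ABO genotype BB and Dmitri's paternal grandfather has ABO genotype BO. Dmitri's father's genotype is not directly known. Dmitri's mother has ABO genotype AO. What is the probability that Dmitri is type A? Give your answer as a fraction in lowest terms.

Dmitri's father's ABO genotype from BB × BO: 1/2 BB, 1/2 BO.
Crossing each possibility with the mother AO and summing P(type A): 1/2·0 + 1/2·1/4 = 1/8.

1/8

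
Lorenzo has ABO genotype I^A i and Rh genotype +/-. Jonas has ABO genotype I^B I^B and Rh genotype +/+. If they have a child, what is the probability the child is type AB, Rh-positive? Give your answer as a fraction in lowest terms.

ABO cross I^A i × I^B I^B → offspring phenotypes: 1/2 B, 1/2 AB.
Rh cross +/- × +/+ → 1 Rh+.
Independent loci: P(type AB, Rh-positive) = 1/2 × 1 = 1/2.

1/2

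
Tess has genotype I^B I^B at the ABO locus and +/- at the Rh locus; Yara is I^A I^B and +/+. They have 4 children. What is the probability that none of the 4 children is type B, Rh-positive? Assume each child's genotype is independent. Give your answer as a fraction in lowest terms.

1/16

ABO cross I^B I^B × I^A I^B → 1/2 B, 1/2 AB.
Rh cross +/- × +/+ → 1 Rh+; so P(type B, Rh-positive) = 1/2 × 1 = 1/2 per child.
P(not type B, Rh-positive) = 1/2 for one child; (1/2)^4 = 1/16.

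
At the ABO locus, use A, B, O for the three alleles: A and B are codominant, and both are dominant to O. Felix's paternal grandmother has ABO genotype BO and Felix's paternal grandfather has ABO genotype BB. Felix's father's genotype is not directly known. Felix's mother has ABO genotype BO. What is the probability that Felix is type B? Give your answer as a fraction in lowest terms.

7/8

Felix's father's ABO genotype from BO × BB: 1/2 BB, 1/2 BO.
Crossing each possibility with the mother BO and summing P(type B): 1/2·1 + 1/2·3/4 = 7/8.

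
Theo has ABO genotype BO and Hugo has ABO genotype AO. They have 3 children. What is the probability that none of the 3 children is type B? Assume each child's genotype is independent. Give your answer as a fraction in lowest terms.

ABO cross BO × AO → 1/4 O, 1/4 A, 1/4 B, 1/4 AB.
So P(type B) = 1/4 per child.
P(not type B) = 3/4 for one child; (3/4)^3 = 27/64.

27/64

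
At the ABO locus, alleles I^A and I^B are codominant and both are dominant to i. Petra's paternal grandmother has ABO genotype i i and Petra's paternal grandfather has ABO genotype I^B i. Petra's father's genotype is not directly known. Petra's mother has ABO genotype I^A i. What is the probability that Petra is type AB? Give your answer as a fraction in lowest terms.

Petra's father's ABO genotype from i i × I^B i: 1/2 I^B i, 1/2 i i.
Crossing each possibility with the mother I^A i and summing P(type AB): 1/2·1/4 + 1/2·0 = 1/8.

1/8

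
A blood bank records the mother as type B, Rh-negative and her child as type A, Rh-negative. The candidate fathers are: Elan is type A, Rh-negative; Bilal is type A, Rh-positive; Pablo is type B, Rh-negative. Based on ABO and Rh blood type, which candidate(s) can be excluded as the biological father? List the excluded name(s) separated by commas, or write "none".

Pablo

A candidate is excluded only if no genotype consistent with his phenotype could produce a type A, Rh-negative child with a type B, Rh-negative mother.
Pablo (type B, Rh-): no genotype consistent with that phenotype can produce a type-A Rh- child with a type-B mother.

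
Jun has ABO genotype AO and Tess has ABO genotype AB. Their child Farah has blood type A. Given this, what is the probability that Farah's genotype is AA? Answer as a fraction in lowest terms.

Cross AO × AB → 1/4 AA, 1/4 AB, 1/4 AO, 1/4 BO.
Type-A genotypes among offspring: AA (1/4), AO (1/4); total 1/2.
P(AA | type A) = (1/4) / (1/2) = 1/2.

1/2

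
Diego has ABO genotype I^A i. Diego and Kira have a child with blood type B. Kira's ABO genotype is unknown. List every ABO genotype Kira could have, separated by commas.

For each candidate genotype of Kira, check whether crossing it with I^A i can produce every observed child phenotype.
  I^A I^A → possible child types {A} ✗
  I^A I^B → possible child types {A, B, AB} ✓
  I^A i → possible child types {O, A} ✗
  I^B I^B → possible child types {B, AB} ✓
  I^B i → possible child types {O, A, B, AB} ✓
  i i → possible child types {O, A} ✗

I^A I^B, I^B I^B, I^B i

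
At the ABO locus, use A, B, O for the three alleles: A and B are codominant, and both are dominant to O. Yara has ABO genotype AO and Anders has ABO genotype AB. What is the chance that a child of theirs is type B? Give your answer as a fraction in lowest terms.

ABO cross AO × AB → offspring phenotypes: 1/2 A, 1/4 B, 1/4 AB.
So P(type B) = 1/4.

1/4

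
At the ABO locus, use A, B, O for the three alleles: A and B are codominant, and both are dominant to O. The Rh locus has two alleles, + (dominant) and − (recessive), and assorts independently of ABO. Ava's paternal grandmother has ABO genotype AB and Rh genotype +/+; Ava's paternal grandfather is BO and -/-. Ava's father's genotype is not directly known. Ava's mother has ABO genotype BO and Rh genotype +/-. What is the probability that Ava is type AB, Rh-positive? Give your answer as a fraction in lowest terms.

Ava's father's ABO genotype from AB × BO: 1/4 AB, 1/4 AO, 1/4 BB, 1/4 BO.
Crossing each possibility with the mother BO and summing P(type AB): 1/4·1/4 + 1/4·1/4 + 1/4·0 + 1/4·0 = 1/8.
Similarly for Rh via the father's Rh distribution: P(Rh+) = 3/4.
Independent loci: 1/8 × 3/4 = 3/32.

3/32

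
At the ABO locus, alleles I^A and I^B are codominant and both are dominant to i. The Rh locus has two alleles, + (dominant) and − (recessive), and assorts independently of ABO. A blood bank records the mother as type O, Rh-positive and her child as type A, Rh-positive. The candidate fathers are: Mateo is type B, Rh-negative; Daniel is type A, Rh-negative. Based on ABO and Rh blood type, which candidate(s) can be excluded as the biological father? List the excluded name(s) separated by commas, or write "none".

A candidate is excluded only if no genotype consistent with his phenotype could produce a type A, Rh-positive child with a type O, Rh-positive mother.
Mateo (type B, Rh-): no genotype consistent with that phenotype can produce a type-A Rh+ child with a type-O mother.

Mateo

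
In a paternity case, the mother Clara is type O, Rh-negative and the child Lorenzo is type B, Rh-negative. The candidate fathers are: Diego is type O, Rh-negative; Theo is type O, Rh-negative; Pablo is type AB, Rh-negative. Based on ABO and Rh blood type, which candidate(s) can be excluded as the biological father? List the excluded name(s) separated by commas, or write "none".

A candidate is excluded only if no genotype consistent with his phenotype could produce a type B, Rh-negative child with a type O, Rh-negative mother.
Diego (type O, Rh-): no genotype consistent with that phenotype can produce a type-B Rh- child with a type-O mother.
Theo (type O, Rh-): no genotype consistent with that phenotype can produce a type-B Rh- child with a type-O mother.

Diego, Theo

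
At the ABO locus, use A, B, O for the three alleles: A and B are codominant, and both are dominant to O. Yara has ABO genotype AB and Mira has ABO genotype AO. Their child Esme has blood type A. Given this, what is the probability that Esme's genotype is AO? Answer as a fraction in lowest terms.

Cross AB × AO → 1/4 AA, 1/4 AB, 1/4 AO, 1/4 BO.
Type-A genotypes among offspring: AA (1/4), AO (1/4); total 1/2.
P(AO | type A) = (1/4) / (1/2) = 1/2.

1/2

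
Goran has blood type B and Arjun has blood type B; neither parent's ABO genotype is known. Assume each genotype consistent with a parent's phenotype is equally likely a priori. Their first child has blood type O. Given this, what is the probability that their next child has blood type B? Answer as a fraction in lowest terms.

3/4

Possible genotypes: Goran ∈ {I^B I^B, I^B i}; Arjun ∈ {I^B I^B, I^B i}.
Weight each parental genotype pair by prior × P(type-O child):
  I^B i × I^B i: posterior weight 1; P(next child type B) = 3/4.
Weighted sum = 3/4.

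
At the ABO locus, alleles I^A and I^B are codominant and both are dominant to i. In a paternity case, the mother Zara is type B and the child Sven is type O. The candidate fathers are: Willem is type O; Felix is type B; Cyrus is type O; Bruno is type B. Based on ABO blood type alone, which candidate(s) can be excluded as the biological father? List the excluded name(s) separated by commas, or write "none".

A candidate is excluded only if no genotype consistent with his phenotype could produce a type O child with a type B mother.
Every candidate has at least one consistent genotype combination, so none can be excluded.

none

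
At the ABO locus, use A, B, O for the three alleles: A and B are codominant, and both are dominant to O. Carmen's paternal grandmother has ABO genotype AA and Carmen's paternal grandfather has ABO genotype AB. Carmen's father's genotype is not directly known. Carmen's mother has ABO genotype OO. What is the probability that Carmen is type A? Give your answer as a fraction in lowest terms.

Carmen's father's ABO genotype from AA × AB: 1/2 AA, 1/2 AB.
Crossing each possibility with the mother OO and summing P(type A): 1/2·1 + 1/2·1/2 = 3/4.

3/4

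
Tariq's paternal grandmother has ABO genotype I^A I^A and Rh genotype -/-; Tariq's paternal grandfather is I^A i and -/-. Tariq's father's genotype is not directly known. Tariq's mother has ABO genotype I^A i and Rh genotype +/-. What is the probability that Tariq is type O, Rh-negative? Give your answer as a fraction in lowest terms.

1/16

Tariq's father's ABO genotype from I^A I^A × I^A i: 1/2 I^A I^A, 1/2 I^A i.
Crossing each possibility with the mother I^A i and summing P(type O): 1/2·0 + 1/2·1/4 = 1/8.
Similarly for Rh via the father's Rh distribution: P(Rh-) = 1/2.
Independent loci: 1/8 × 1/2 = 1/16.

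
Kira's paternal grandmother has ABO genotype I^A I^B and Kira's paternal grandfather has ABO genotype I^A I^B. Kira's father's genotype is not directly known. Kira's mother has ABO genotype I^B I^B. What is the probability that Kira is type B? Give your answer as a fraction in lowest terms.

1/2

Kira's father's ABO genotype from I^A I^B × I^A I^B: 1/4 I^A I^A, 1/2 I^A I^B, 1/4 I^B I^B.
Crossing each possibility with the mother I^B I^B and summing P(type B): 1/4·0 + 1/2·1/2 + 1/4·1 = 1/2.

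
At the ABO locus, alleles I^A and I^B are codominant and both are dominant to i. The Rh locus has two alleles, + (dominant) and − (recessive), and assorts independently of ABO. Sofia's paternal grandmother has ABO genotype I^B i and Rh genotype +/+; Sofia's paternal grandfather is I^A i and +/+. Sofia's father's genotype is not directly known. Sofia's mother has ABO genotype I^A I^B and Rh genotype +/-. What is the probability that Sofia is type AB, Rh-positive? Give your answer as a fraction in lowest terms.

1/4

Sofia's father's ABO genotype from I^B i × I^A i: 1/4 I^A I^B, 1/4 I^A i, 1/4 I^B i, 1/4 i i.
Crossing each possibility with the mother I^A I^B and summing P(type AB): 1/4·1/2 + 1/4·1/4 + 1/4·1/4 + 1/4·0 = 1/4.
Similarly for Rh via the father's Rh distribution: P(Rh+) = 1.
Independent loci: 1/4 × 1 = 1/4.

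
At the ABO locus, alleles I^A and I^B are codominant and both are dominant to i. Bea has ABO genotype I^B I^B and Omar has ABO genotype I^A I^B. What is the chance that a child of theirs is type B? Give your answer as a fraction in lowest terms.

ABO cross I^B I^B × I^A I^B → offspring phenotypes: 1/2 B, 1/2 AB.
So P(type B) = 1/2.

1/2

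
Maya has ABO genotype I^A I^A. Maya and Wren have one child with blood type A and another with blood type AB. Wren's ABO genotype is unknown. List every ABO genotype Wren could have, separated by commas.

I^A I^B, I^B i

For each candidate genotype of Wren, check whether crossing it with I^A I^A can produce every observed child phenotype.
  I^A I^A → possible child types {A} ✗
  I^A I^B → possible child types {A, AB} ✓
  I^A i → possible child types {A} ✗
  I^B I^B → possible child types {AB} ✗
  I^B i → possible child types {A, AB} ✓
  i i → possible child types {A} ✗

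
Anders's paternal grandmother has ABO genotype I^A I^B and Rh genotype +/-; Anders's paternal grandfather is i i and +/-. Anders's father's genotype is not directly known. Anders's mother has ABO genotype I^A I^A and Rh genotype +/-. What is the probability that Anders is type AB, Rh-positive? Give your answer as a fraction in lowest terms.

3/16

Anders's father's ABO genotype from I^A I^B × i i: 1/2 I^A i, 1/2 I^B i.
Crossing each possibility with the mother I^A I^A and summing P(type AB): 1/2·0 + 1/2·1/2 = 1/4.
Similarly for Rh via the father's Rh distribution: P(Rh+) = 3/4.
Independent loci: 1/4 × 3/4 = 3/16.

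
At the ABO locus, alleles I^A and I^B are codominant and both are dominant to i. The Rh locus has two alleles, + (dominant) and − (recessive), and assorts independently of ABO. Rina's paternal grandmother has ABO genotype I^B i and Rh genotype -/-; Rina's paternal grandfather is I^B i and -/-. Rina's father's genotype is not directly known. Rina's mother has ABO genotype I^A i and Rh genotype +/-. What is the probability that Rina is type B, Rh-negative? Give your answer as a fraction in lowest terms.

Rina's father's ABO genotype from I^B i × I^B i: 1/4 I^B I^B, 1/2 I^B i, 1/4 i i.
Crossing each possibility with the mother I^A i and summing P(type B): 1/4·1/2 + 1/2·1/4 + 1/4·0 = 1/4.
Similarly for Rh via the father's Rh distribution: P(Rh-) = 1/2.
Independent loci: 1/4 × 1/2 = 1/8.

1/8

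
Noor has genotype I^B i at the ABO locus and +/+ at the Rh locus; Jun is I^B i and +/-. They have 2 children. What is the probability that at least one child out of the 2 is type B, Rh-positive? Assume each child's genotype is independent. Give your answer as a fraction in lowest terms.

15/16

ABO cross I^B i × I^B i → 1/4 O, 3/4 B.
Rh cross +/+ × +/- → 1 Rh+; so P(type B, Rh-positive) = 3/4 × 1 = 3/4 per child.
P(none) = (1/4)^2 = 1/16; P(at least one) = 1 − 1/16 = 15/16.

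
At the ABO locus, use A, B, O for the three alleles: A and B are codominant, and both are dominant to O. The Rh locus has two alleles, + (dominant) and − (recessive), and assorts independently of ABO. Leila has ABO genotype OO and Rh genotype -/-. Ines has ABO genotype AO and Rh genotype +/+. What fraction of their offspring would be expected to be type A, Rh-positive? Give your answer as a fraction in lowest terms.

ABO cross OO × AO → offspring phenotypes: 1/2 O, 1/2 A.
Rh cross -/- × +/+ → 1 Rh+.
Independent loci: P(type A, Rh-positive) = 1/2 × 1 = 1/2.

1/2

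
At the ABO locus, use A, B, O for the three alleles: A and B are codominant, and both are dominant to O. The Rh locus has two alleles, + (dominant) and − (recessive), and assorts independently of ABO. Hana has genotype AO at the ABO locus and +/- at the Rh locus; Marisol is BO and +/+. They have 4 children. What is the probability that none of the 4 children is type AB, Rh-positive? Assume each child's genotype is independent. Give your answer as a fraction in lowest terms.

ABO cross AO × BO → 1/4 O, 1/4 A, 1/4 B, 1/4 AB.
Rh cross +/- × +/+ → 1 Rh+; so P(type AB, Rh-positive) = 1/4 × 1 = 1/4 per child.
P(not type AB, Rh-positive) = 3/4 for one child; (3/4)^4 = 81/256.

81/256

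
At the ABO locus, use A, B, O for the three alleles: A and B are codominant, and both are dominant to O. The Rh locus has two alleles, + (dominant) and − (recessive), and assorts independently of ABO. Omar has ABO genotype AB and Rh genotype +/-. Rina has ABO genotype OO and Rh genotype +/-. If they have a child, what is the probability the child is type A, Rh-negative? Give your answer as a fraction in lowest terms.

ABO cross AB × OO → offspring phenotypes: 1/2 A, 1/2 B.
Rh cross +/- × +/- → 3/4 Rh+, 1/4 Rh-.
Independent loci: P(type A, Rh-negative) = 1/2 × 1/4 = 1/8.

1/8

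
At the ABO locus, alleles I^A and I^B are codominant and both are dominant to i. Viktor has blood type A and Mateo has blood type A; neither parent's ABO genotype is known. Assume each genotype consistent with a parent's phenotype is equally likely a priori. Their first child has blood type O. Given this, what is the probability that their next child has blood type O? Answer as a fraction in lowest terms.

1/4

Possible genotypes: Viktor ∈ {I^A I^A, I^A i}; Mateo ∈ {I^A I^A, I^A i}.
Weight each parental genotype pair by prior × P(type-O child):
  I^A i × I^A i: posterior weight 1; P(next child type O) = 1/4.
Weighted sum = 1/4.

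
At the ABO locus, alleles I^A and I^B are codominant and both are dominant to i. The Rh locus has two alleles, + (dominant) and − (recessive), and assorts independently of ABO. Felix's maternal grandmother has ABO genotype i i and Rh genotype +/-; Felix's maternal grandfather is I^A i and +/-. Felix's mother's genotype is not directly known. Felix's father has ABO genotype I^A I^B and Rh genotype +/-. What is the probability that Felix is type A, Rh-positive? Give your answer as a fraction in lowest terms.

Felix's mother's ABO genotype from i i × I^A i: 1/2 I^A i, 1/2 i i.
Crossing each possibility with the father I^A I^B and summing P(type A): 1/2·1/2 + 1/2·1/2 = 1/2.
Similarly for Rh via the mother's Rh distribution: P(Rh+) = 3/4.
Independent loci: 1/2 × 3/4 = 3/8.

3/8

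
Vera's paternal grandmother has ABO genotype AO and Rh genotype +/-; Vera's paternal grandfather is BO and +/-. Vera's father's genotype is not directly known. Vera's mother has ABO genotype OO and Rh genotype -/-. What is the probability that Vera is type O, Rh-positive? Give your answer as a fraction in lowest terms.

Vera's father's ABO genotype from AO × BO: 1/4 AB, 1/4 AO, 1/4 BO, 1/4 OO.
Crossing each possibility with the mother OO and summing P(type O): 1/4·0 + 1/4·1/2 + 1/4·1/2 + 1/4·1 = 1/2.
Similarly for Rh via the father's Rh distribution: P(Rh+) = 1/2.
Independent loci: 1/2 × 1/2 = 1/4.

1/4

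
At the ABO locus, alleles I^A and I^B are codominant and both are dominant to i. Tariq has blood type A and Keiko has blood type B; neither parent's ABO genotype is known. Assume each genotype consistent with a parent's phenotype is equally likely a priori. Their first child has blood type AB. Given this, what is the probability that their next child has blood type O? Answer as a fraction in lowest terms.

1/36

Possible genotypes: Tariq ∈ {I^A I^A, I^A i}; Keiko ∈ {I^B I^B, I^B i}.
Weight each parental genotype pair by prior × P(type-AB child):
  I^A I^A × I^B I^B: posterior weight 4/9; P(next child type O) = 0.
  I^A I^A × I^B i: posterior weight 2/9; P(next child type O) = 0.
  I^A i × I^B I^B: posterior weight 2/9; P(next child type O) = 0.
  I^A i × I^B i: posterior weight 1/9; P(next child type O) = 1/4.
Weighted sum = 1/36.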